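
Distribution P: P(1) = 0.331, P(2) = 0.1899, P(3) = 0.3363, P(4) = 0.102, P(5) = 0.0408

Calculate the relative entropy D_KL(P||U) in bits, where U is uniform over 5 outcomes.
0.2859 bits

U(i) = 1/5 for all i

D_KL(P||U) = Σ P(x) log₂(P(x) / (1/5))
           = Σ P(x) log₂(P(x)) + log₂(5)
           = log₂(5) - H(P)

H(P) = -Σ P(x) log₂(P(x)):
  -P(1)·log₂(P(1)) = -(0.331)·log₂(0.331) = 0.52798
  -P(2)·log₂(P(2)) = -(0.1899)·log₂(0.1899) = 0.45513
  -P(3)·log₂(P(3)) = -(0.3363)·log₂(0.3363) = 0.52872
  -P(4)·log₂(P(4)) = -(0.102)·log₂(0.102) = 0.33592
  -P(5)·log₂(P(5)) = -(0.0408)·log₂(0.0408) = 0.18830
H(P) = 0.52798 + 0.45513 + 0.52872 + 0.33592 + 0.18830 = 2.03605 bits

log₂(5) = 2.32193 bits

D_KL(P||U) = 2.32193 - 2.03605 = 0.28588 ≈ 0.2859 bits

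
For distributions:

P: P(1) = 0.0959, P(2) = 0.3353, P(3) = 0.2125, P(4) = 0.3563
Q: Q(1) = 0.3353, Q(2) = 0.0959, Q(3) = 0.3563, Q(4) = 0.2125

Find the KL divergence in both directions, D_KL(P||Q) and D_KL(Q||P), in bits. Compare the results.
D_KL(P||Q) = 0.5395 bits, D_KL(Q||P) = 0.5395 bits. The two directions give exactly the same value for this pair.

D_KL(P||Q) = Σ P(x) log₂(P(x)/Q(x))

Computing term by term:
  P(1)·log₂(P(1)/Q(1)) = 0.0959·log₂(0.0959/0.3353) = -0.17318
  P(2)·log₂(P(2)/Q(2)) = 0.3353·log₂(0.3353/0.0959) = 0.60550
  P(3)·log₂(P(3)/Q(3)) = 0.2125·log₂(0.2125/0.3563) = -0.15845
  P(4)·log₂(P(4)/Q(4)) = 0.3563·log₂(0.3563/0.2125) = 0.26567

D_KL(P||Q) = -0.17318 + 0.60550 - 0.15845 + 0.26567 = 0.53954 ≈ 0.5395 bits

D_KL(Q||P) = Σ Q(x) log₂(Q(x)/P(x))

Computing term by term:
  Q(1)·log₂(Q(1)/P(1)) = 0.3353·log₂(0.3353/0.0959) = 0.60550
  Q(2)·log₂(Q(2)/P(2)) = 0.0959·log₂(0.0959/0.3353) = -0.17318
  Q(3)·log₂(Q(3)/P(3)) = 0.3563·log₂(0.3563/0.2125) = 0.26567
  Q(4)·log₂(Q(4)/P(4)) = 0.2125·log₂(0.2125/0.3563) = -0.15845

D_KL(Q||P) = 0.60550 - 0.17318 + 0.26567 - 0.15845 = 0.53954 ≈ 0.5395 bits

These ARE equal here. Q is P with outcomes relabeled (Q(1) = P(2), Q(2) = P(1), Q(3) = P(4), Q(4) = P(3)) by a relabeling that is its own inverse, so the two sums contain exactly the same terms in a different order. This is a special case — KL divergence is not symmetric in general: D_KL(P||Q) ≠ D_KL(Q||P) for most P, Q.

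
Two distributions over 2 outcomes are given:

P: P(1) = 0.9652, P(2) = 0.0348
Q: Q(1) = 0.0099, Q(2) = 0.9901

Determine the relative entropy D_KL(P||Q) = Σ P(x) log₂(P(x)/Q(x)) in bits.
6.2092 bits

D_KL(P||Q) = Σ P(x) log₂(P(x)/Q(x))

Computing term by term:
  P(1)·log₂(P(1)/Q(1)) = 0.9652·log₂(0.9652/0.0099) = 6.37732
  P(2)·log₂(P(2)/Q(2)) = 0.0348·log₂(0.0348/0.9901) = -0.16810

D_KL(P||Q) = 6.37732 - 0.16810 = 6.20922 ≈ 6.2092 bits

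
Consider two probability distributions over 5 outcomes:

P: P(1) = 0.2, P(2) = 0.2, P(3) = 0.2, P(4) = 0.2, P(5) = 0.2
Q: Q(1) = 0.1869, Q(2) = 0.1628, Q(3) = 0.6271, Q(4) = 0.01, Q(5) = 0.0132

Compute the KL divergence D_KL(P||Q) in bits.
1.3979 bits

D_KL(P||Q) = Σ P(x) log₂(P(x)/Q(x))

Computing term by term:
  P(1)·log₂(P(1)/Q(1)) = 0.2·log₂(0.2/0.1869) = 0.01955
  P(2)·log₂(P(2)/Q(2)) = 0.2·log₂(0.2/0.1628) = 0.05938
  P(3)·log₂(P(3)/Q(3)) = 0.2·log₂(0.2/0.6271) = -0.32974
  P(4)·log₂(P(4)/Q(4)) = 0.2·log₂(0.2/0.01) = 0.86439
  P(5)·log₂(P(5)/Q(5)) = 0.2·log₂(0.2/0.0132) = 0.78428

D_KL(P||Q) = 0.01955 + 0.05938 - 0.32974 + 0.86439 + 0.78428 = 1.39786 ≈ 1.3979 bits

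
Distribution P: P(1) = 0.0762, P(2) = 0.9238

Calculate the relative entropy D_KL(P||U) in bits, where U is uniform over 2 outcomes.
0.6114 bits

U(i) = 1/2 for all i

D_KL(P||U) = Σ P(x) log₂(P(x) / (1/2))
           = Σ P(x) log₂(P(x)) + log₂(2)
           = log₂(2) - H(P)

H(P) = -Σ P(x) log₂(P(x)):
  -P(1)·log₂(P(1)) = -(0.0762)·log₂(0.0762) = 0.28301
  -P(2)·log₂(P(2)) = -(0.9238)·log₂(0.9238) = 0.10563
H(P) = 0.28301 + 0.10563 = 0.38864 bits

log₂(2) = 1.00000 bits

D_KL(P||U) = 1.00000 - 0.38864 = 0.61136 ≈ 0.6114 bits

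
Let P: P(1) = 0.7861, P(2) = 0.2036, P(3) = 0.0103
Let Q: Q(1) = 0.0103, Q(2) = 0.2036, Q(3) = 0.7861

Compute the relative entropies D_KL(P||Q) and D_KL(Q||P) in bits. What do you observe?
D_KL(P||Q) = 4.8519 bits, D_KL(Q||P) = 4.8519 bits. The two directions give the same value here, because Q is a self-inverse relabeling of P; in general KL divergence is asymmetric.

D_KL(P||Q) = Σ P(x) log₂(P(x)/Q(x))

Computing term by term:
  P(1)·log₂(P(1)/Q(1)) = 0.7861·log₂(0.7861/0.0103) = 4.91627
  P(2)·log₂(P(2)/Q(2)) = 0.2036·log₂(0.2036/0.2036) = 0.00000
  P(3)·log₂(P(3)/Q(3)) = 0.0103·log₂(0.0103/0.7861) = -0.06442

D_KL(P||Q) = 4.91627 + 0.00000 - 0.06442 = 4.85185 ≈ 4.8519 bits

D_KL(Q||P) = Σ Q(x) log₂(Q(x)/P(x))

Computing term by term:
  Q(1)·log₂(Q(1)/P(1)) = 0.0103·log₂(0.0103/0.7861) = -0.06442
  Q(2)·log₂(Q(2)/P(2)) = 0.2036·log₂(0.2036/0.2036) = 0.00000
  Q(3)·log₂(Q(3)/P(3)) = 0.7861·log₂(0.7861/0.0103) = 4.91627

D_KL(Q||P) = -0.06442 + 0.00000 + 4.91627 = 4.85185 ≈ 4.8519 bits

These ARE equal here. Q is P with outcomes relabeled (Q(1) = P(3), Q(3) = P(1)) by a relabeling that is its own inverse, so the two sums contain exactly the same terms in a different order. This is a special case — KL divergence is not symmetric in general: D_KL(P||Q) ≠ D_KL(Q||P) for most P, Q.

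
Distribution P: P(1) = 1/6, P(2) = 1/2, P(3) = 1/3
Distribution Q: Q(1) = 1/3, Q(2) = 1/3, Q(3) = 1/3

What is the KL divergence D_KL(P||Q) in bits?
0.1258 bits

D_KL(P||Q) = Σ P(x) log₂(P(x)/Q(x))

Computing term by term:
  P(1)·log₂(P(1)/Q(1)) = (1/6)·log₂((1/6)/(1/3)) = -0.16667
  P(2)·log₂(P(2)/Q(2)) = (1/2)·log₂((1/2)/(1/3)) = 0.29248
  P(3)·log₂(P(3)/Q(3)) = (1/3)·log₂((1/3)/(1/3)) = 0.00000

D_KL(P||Q) = -0.16667 + 0.29248 + 0.00000 = 0.12581 ≈ 0.1258 bits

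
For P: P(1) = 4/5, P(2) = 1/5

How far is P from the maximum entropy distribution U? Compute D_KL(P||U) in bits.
0.2781 bits

U(i) = 1/2 for all i

D_KL(P||U) = Σ P(x) log₂(P(x) / (1/2))
           = Σ P(x) log₂(P(x)) + log₂(2)
           = log₂(2) - H(P)

H(P) = -Σ P(x) log₂(P(x)):
  -P(1)·log₂(P(1)) = -(4/5)·log₂(4/5) = 0.25754
  -P(2)·log₂(P(2)) = -(1/5)·log₂(1/5) = 0.46439
H(P) = 0.25754 + 0.46439 = 0.72193 bits

log₂(2) = 1.00000 bits

D_KL(P||U) = 1.00000 - 0.72193 = 0.27807 ≈ 0.2781 bits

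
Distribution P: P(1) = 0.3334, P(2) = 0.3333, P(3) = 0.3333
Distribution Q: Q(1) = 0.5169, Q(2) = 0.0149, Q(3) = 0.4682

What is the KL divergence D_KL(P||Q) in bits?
1.1200 bits

D_KL(P||Q) = Σ P(x) log₂(P(x)/Q(x))

Computing term by term:
  P(1)·log₂(P(1)/Q(1)) = 0.3334·log₂(0.3334/0.5169) = -0.21092
  P(2)·log₂(P(2)/Q(2)) = 0.3333·log₂(0.3333/0.0149) = 1.49433
  P(3)·log₂(P(3)/Q(3)) = 0.3333·log₂(0.3333/0.4682) = -0.16342

D_KL(P||Q) = -0.21092 + 1.49433 - 0.16342 = 1.11999 ≈ 1.1200 bits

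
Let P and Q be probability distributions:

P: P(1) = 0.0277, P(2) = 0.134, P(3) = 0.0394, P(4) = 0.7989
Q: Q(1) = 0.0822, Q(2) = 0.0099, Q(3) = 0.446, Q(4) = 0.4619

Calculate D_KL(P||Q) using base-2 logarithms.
0.9537 bits

D_KL(P||Q) = Σ P(x) log₂(P(x)/Q(x))

Computing term by term:
  P(1)·log₂(P(1)/Q(1)) = 0.0277·log₂(0.0277/0.0822) = -0.04347
  P(2)·log₂(P(2)/Q(2)) = 0.134·log₂(0.134/0.0099) = 0.50366
  P(3)·log₂(P(3)/Q(3)) = 0.0394·log₂(0.0394/0.446) = -0.13793
  P(4)·log₂(P(4)/Q(4)) = 0.7989·log₂(0.7989/0.4619) = 0.63148

D_KL(P||Q) = -0.04347 + 0.50366 - 0.13793 + 0.63148 = 0.95374 ≈ 0.9537 bits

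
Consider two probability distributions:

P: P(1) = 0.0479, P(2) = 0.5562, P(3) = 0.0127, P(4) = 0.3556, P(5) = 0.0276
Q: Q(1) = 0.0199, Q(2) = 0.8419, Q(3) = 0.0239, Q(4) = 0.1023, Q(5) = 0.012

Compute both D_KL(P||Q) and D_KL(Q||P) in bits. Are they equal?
D_KL(P||Q) = 0.3888 bits, D_KL(Q||P) = 0.3018 bits. No, they are not equal.

D_KL(P||Q) = Σ P(x) log₂(P(x)/Q(x))

Computing term by term:
  P(1)·log₂(P(1)/Q(1)) = 0.0479·log₂(0.0479/0.0199) = 0.06070
  P(2)·log₂(P(2)/Q(2)) = 0.5562·log₂(0.5562/0.8419) = -0.33263
  P(3)·log₂(P(3)/Q(3)) = 0.0127·log₂(0.0127/0.0239) = -0.01158
  P(4)·log₂(P(4)/Q(4)) = 0.3556·log₂(0.3556/0.1023) = 0.63917
  P(5)·log₂(P(5)/Q(5)) = 0.0276·log₂(0.0276/0.012) = 0.03317

D_KL(P||Q) = 0.06070 - 0.33263 - 0.01158 + 0.63917 + 0.03317 = 0.38883 ≈ 0.3888 bits

D_KL(Q||P) = Σ Q(x) log₂(Q(x)/P(x))

Computing term by term:
  Q(1)·log₂(Q(1)/P(1)) = 0.0199·log₂(0.0199/0.0479) = -0.02522
  Q(2)·log₂(Q(2)/P(2)) = 0.8419·log₂(0.8419/0.5562) = 0.50349
  Q(3)·log₂(Q(3)/P(3)) = 0.0239·log₂(0.0239/0.0127) = 0.02180
  Q(4)·log₂(Q(4)/P(4)) = 0.1023·log₂(0.1023/0.3556) = -0.18388
  Q(5)·log₂(Q(5)/P(5)) = 0.012·log₂(0.012/0.0276) = -0.01442

D_KL(Q||P) = -0.02522 + 0.50349 + 0.02180 - 0.18388 - 0.01442 = 0.30177 ≈ 0.3018 bits

These are NOT equal (difference: 0.0870 bits). KL divergence is asymmetric: D_KL(P||Q) ≠ D_KL(Q||P) in general.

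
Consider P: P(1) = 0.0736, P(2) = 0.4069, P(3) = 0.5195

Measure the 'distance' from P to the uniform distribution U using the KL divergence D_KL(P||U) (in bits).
0.2892 bits

U(i) = 1/3 for all i

D_KL(P||U) = Σ P(x) log₂(P(x) / (1/3))
           = Σ P(x) log₂(P(x)) + log₂(3)
           = log₂(3) - H(P)

H(P) = -Σ P(x) log₂(P(x)):
  -P(1)·log₂(P(1)) = -(0.0736)·log₂(0.0736) = 0.27704
  -P(2)·log₂(P(2)) = -(0.4069)·log₂(0.4069) = 0.52785
  -P(3)·log₂(P(3)) = -(0.5195)·log₂(0.5195) = 0.49083
H(P) = 0.27704 + 0.52785 + 0.49083 = 1.29572 bits

log₂(3) = 1.58496 bits

D_KL(P||U) = 1.58496 - 1.29572 = 0.28924 ≈ 0.2892 bits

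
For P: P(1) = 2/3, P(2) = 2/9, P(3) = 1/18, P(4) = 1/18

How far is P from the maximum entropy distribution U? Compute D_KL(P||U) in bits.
0.6645 bits

U(i) = 1/4 for all i

D_KL(P||U) = Σ P(x) log₂(P(x) / (1/4))
           = Σ P(x) log₂(P(x)) + log₂(4)
           = log₂(4) - H(P)

H(P) = -Σ P(x) log₂(P(x)):
  -P(1)·log₂(P(1)) = -(2/3)·log₂(2/3) = 0.38998
  -P(2)·log₂(P(2)) = -(2/9)·log₂(2/9) = 0.48221
  -P(3)·log₂(P(3)) = -(1/18)·log₂(1/18) = 0.23166
  -P(4)·log₂(P(4)) = -(1/18)·log₂(1/18) = 0.23166
H(P) = 0.38998 + 0.48221 + 0.23166 + 0.23166 = 1.33551 bits

log₂(4) = 2.00000 bits

D_KL(P||U) = 2.00000 - 1.33551 = 0.66449 ≈ 0.6645 bits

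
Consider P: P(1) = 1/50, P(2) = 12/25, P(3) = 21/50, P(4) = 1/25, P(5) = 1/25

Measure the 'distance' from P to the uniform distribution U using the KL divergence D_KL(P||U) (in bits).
0.8036 bits

U(i) = 1/5 for all i

D_KL(P||U) = Σ P(x) log₂(P(x) / (1/5))
           = Σ P(x) log₂(P(x)) + log₂(5)
           = log₂(5) - H(P)

H(P) = -Σ P(x) log₂(P(x)):
  -P(1)·log₂(P(1)) = -(1/50)·log₂(1/50) = 0.11288
  -P(2)·log₂(P(2)) = -(12/25)·log₂(12/25) = 0.50827
  -P(3)·log₂(P(3)) = -(21/50)·log₂(21/50) = 0.52565
  -P(4)·log₂(P(4)) = -(1/25)·log₂(1/25) = 0.18575
  -P(5)·log₂(P(5)) = -(1/25)·log₂(1/25) = 0.18575
H(P) = 0.11288 + 0.50827 + 0.52565 + 0.18575 + 0.18575 = 1.51830 bits

log₂(5) = 2.32193 bits

D_KL(P||U) = 2.32193 - 1.51830 = 0.80363 ≈ 0.8036 bits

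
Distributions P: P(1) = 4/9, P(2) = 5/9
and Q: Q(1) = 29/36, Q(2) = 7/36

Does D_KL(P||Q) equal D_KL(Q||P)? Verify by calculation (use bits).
D_KL(P||Q) = 0.4601 bits, D_KL(Q||P) = 0.3967 bits. No — D_KL(P||Q) ≠ D_KL(Q||P) for this pair.

D_KL(P||Q) = Σ P(x) log₂(P(x)/Q(x))

Computing term by term:
  P(1)·log₂(P(1)/Q(1)) = (4/9)·log₂((4/9)/(29/36)) = -0.38132
  P(2)·log₂(P(2)/Q(2)) = (5/9)·log₂((5/9)/(7/36)) = 0.84143

D_KL(P||Q) = -0.38132 + 0.84143 = 0.46011 ≈ 0.4601 bits

D_KL(Q||P) = Σ Q(x) log₂(Q(x)/P(x))

Computing term by term:
  Q(1)·log₂(Q(1)/P(1)) = (29/36)·log₂((29/36)/(4/9)) = 0.69115
  Q(2)·log₂(Q(2)/P(2)) = (7/36)·log₂((7/36)/(5/9)) = -0.29450

D_KL(Q||P) = 0.69115 - 0.29450 = 0.39665 ≈ 0.3967 bits

These are NOT equal (difference: 0.0634 bits). KL divergence is asymmetric: D_KL(P||Q) ≠ D_KL(Q||P) in general.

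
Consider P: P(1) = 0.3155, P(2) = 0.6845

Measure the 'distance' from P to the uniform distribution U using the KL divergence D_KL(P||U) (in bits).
0.1006 bits

U(i) = 1/2 for all i

D_KL(P||U) = Σ P(x) log₂(P(x) / (1/2))
           = Σ P(x) log₂(P(x)) + log₂(2)
           = log₂(2) - H(P)

H(P) = -Σ P(x) log₂(P(x)):
  -P(1)·log₂(P(1)) = -(0.3155)·log₂(0.3155) = 0.52508
  -P(2)·log₂(P(2)) = -(0.6845)·log₂(0.6845) = 0.37434
H(P) = 0.52508 + 0.37434 = 0.89942 bits

log₂(2) = 1.00000 bits

D_KL(P||U) = 1.00000 - 0.89942 = 0.10058 ≈ 0.1006 bits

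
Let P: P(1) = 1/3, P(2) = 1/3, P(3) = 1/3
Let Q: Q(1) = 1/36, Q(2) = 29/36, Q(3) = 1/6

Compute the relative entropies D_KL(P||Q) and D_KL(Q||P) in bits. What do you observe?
D_KL(P||Q) = 1.1040 bits, D_KL(Q||P) = 0.7592 bits. The two directions give different values (D_KL(P||Q) exceeds D_KL(Q||P) by 0.3448 bits): KL divergence is asymmetric.

D_KL(P||Q) = Σ P(x) log₂(P(x)/Q(x))

Computing term by term:
  P(1)·log₂(P(1)/Q(1)) = (1/3)·log₂((1/3)/(1/36)) = 1.19499
  P(2)·log₂(P(2)/Q(2)) = (1/3)·log₂((1/3)/(29/36)) = -0.42434
  P(3)·log₂(P(3)/Q(3)) = (1/3)·log₂((1/3)/(1/6)) = 0.33333

D_KL(P||Q) = 1.19499 - 0.42434 + 0.33333 = 1.10398 ≈ 1.1040 bits

D_KL(Q||P) = Σ Q(x) log₂(Q(x)/P(x))

Computing term by term:
  Q(1)·log₂(Q(1)/P(1)) = (1/36)·log₂((1/36)/(1/3)) = -0.09958
  Q(2)·log₂(Q(2)/P(2)) = (29/36)·log₂((29/36)/(1/3)) = 1.02549
  Q(3)·log₂(Q(3)/P(3)) = (1/6)·log₂((1/6)/(1/3)) = -0.16667

D_KL(Q||P) = -0.09958 + 1.02549 - 0.16667 = 0.75924 ≈ 0.7592 bits

These are NOT equal (difference: 0.3448 bits). KL divergence is asymmetric: D_KL(P||Q) ≠ D_KL(Q||P) in general.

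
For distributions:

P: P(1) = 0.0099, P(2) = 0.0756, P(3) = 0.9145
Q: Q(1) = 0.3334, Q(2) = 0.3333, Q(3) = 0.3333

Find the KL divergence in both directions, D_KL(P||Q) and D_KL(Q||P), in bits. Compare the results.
D_KL(P||Q) = 1.1196 bits, D_KL(Q||P) = 1.9196 bits. D_KL(Q||P) is larger than D_KL(P||Q) by 0.8000 bits; the two directions differ.

D_KL(P||Q) = Σ P(x) log₂(P(x)/Q(x))

Computing term by term:
  P(1)·log₂(P(1)/Q(1)) = 0.0099·log₂(0.0099/0.3334) = -0.05023
  P(2)·log₂(P(2)/Q(2)) = 0.0756·log₂(0.0756/0.3333) = -0.16181
  P(3)·log₂(P(3)/Q(3)) = 0.9145·log₂(0.9145/0.3333) = 1.33166

D_KL(P||Q) = -0.05023 - 0.16181 + 1.33166 = 1.11962 ≈ 1.1196 bits

D_KL(Q||P) = Σ Q(x) log₂(Q(x)/P(x))

Computing term by term:
  Q(1)·log₂(Q(1)/P(1)) = 0.3334·log₂(0.3334/0.0099) = 1.69157
  Q(2)·log₂(Q(2)/P(2)) = 0.3333·log₂(0.3333/0.0756) = 0.71338
  Q(3)·log₂(Q(3)/P(3)) = 0.3333·log₂(0.3333/0.9145) = -0.48534

D_KL(Q||P) = 1.69157 + 0.71338 - 0.48534 = 1.91961 ≈ 1.9196 bits

These are NOT equal (difference: 0.8000 bits). KL divergence is asymmetric: D_KL(P||Q) ≠ D_KL(Q||P) in general.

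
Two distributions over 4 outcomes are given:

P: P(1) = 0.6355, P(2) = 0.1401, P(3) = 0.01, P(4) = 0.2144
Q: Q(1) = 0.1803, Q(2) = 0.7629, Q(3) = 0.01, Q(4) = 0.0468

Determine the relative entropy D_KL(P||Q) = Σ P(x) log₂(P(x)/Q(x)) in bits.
1.2832 bits

D_KL(P||Q) = Σ P(x) log₂(P(x)/Q(x))

Computing term by term:
  P(1)·log₂(P(1)/Q(1)) = 0.6355·log₂(0.6355/0.1803) = 1.15502
  P(2)·log₂(P(2)/Q(2)) = 0.1401·log₂(0.1401/0.7629) = -0.34255
  P(3)·log₂(P(3)/Q(3)) = 0.01·log₂(0.01/0.01) = 0.00000
  P(4)·log₂(P(4)/Q(4)) = 0.2144·log₂(0.2144/0.0468) = 0.47076

D_KL(P||Q) = 1.15502 - 0.34255 + 0.00000 + 0.47076 = 1.28323 ≈ 1.2832 bits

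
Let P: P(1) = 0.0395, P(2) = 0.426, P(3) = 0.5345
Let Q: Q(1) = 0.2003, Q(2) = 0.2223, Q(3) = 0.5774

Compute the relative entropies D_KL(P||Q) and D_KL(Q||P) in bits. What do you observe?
D_KL(P||Q) = 0.2477 bits, D_KL(Q||P) = 0.3249 bits. The two directions give different values (D_KL(Q||P) exceeds D_KL(P||Q) by 0.0772 bits): KL divergence is asymmetric.

D_KL(P||Q) = Σ P(x) log₂(P(x)/Q(x))

Computing term by term:
  P(1)·log₂(P(1)/Q(1)) = 0.0395·log₂(0.0395/0.2003) = -0.09252
  P(2)·log₂(P(2)/Q(2)) = 0.426·log₂(0.426/0.2223) = 0.39974
  P(3)·log₂(P(3)/Q(3)) = 0.5345·log₂(0.5345/0.5774) = -0.05953

D_KL(P||Q) = -0.09252 + 0.39974 - 0.05953 = 0.24769 ≈ 0.2477 bits

D_KL(Q||P) = Σ Q(x) log₂(Q(x)/P(x))

Computing term by term:
  Q(1)·log₂(Q(1)/P(1)) = 0.2003·log₂(0.2003/0.0395) = 0.46915
  Q(2)·log₂(Q(2)/P(2)) = 0.2223·log₂(0.2223/0.426) = -0.20859
  Q(3)·log₂(Q(3)/P(3)) = 0.5774·log₂(0.5774/0.5345) = 0.06431

D_KL(Q||P) = 0.46915 - 0.20859 + 0.06431 = 0.32487 ≈ 0.3249 bits

These are NOT equal (difference: 0.0772 bits). KL divergence is asymmetric: D_KL(P||Q) ≠ D_KL(Q||P) in general.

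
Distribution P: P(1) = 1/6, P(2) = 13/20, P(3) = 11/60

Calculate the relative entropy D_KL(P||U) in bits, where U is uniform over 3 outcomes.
0.3015 bits

U(i) = 1/3 for all i

D_KL(P||U) = Σ P(x) log₂(P(x) / (1/3))
           = Σ P(x) log₂(P(x)) + log₂(3)
           = log₂(3) - H(P)

H(P) = -Σ P(x) log₂(P(x)):
  -P(1)·log₂(P(1)) = -(1/6)·log₂(1/6) = 0.43083
  -P(2)·log₂(P(2)) = -(13/20)·log₂(13/20) = 0.40397
  -P(3)·log₂(P(3)) = -(11/60)·log₂(11/60) = 0.44870
H(P) = 0.43083 + 0.40397 + 0.44870 = 1.28350 bits

log₂(3) = 1.58496 bits

D_KL(P||U) = 1.58496 - 1.28350 = 0.30146 ≈ 0.3015 bits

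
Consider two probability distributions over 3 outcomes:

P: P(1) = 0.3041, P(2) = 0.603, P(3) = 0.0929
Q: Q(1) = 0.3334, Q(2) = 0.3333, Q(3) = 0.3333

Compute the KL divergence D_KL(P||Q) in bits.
0.3042 bits

D_KL(P||Q) = Σ P(x) log₂(P(x)/Q(x))

Computing term by term:
  P(1)·log₂(P(1)/Q(1)) = 0.3041·log₂(0.3041/0.3334) = -0.04036
  P(2)·log₂(P(2)/Q(2)) = 0.603·log₂(0.603/0.3333) = 0.51577
  P(3)·log₂(P(3)/Q(3)) = 0.0929·log₂(0.0929/0.3333) = -0.17122

D_KL(P||Q) = -0.04036 + 0.51577 - 0.17122 = 0.30419 ≈ 0.3042 bits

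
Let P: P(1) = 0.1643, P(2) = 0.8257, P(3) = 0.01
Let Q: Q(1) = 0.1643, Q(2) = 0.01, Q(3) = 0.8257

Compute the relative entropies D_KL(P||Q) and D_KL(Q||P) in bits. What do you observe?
D_KL(P||Q) = 5.1940 bits, D_KL(Q||P) = 5.1940 bits. The two directions give the same value here, because Q is a self-inverse relabeling of P; in general KL divergence is asymmetric.

D_KL(P||Q) = Σ P(x) log₂(P(x)/Q(x))

Computing term by term:
  P(1)·log₂(P(1)/Q(1)) = 0.1643·log₂(0.1643/0.1643) = 0.00000
  P(2)·log₂(P(2)/Q(2)) = 0.8257·log₂(0.8257/0.01) = 5.25768
  P(3)·log₂(P(3)/Q(3)) = 0.01·log₂(0.01/0.8257) = -0.06368

D_KL(P||Q) = 0.00000 + 5.25768 - 0.06368 = 5.19400 ≈ 5.1940 bits

D_KL(Q||P) = Σ Q(x) log₂(Q(x)/P(x))

Computing term by term:
  Q(1)·log₂(Q(1)/P(1)) = 0.1643·log₂(0.1643/0.1643) = 0.00000
  Q(2)·log₂(Q(2)/P(2)) = 0.01·log₂(0.01/0.8257) = -0.06368
  Q(3)·log₂(Q(3)/P(3)) = 0.8257·log₂(0.8257/0.01) = 5.25768

D_KL(Q||P) = 0.00000 - 0.06368 + 5.25768 = 5.19400 ≈ 5.1940 bits

These ARE equal here. Q is P with outcomes relabeled (Q(2) = P(3), Q(3) = P(2)) by a relabeling that is its own inverse, so the two sums contain exactly the same terms in a different order. This is a special case — KL divergence is not symmetric in general: D_KL(P||Q) ≠ D_KL(Q||P) for most P, Q.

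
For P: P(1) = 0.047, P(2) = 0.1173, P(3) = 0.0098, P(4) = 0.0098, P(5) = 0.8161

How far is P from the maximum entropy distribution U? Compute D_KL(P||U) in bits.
1.3819 bits

U(i) = 1/5 for all i

D_KL(P||U) = Σ P(x) log₂(P(x) / (1/5))
           = Σ P(x) log₂(P(x)) + log₂(5)
           = log₂(5) - H(P)

H(P) = -Σ P(x) log₂(P(x)):
  -P(1)·log₂(P(1)) = -(0.047)·log₂(0.047) = 0.20733
  -P(2)·log₂(P(2)) = -(0.1173)·log₂(0.1173) = 0.36266
  -P(3)·log₂(P(3)) = -(0.0098)·log₂(0.0098) = 0.06540
  -P(4)·log₂(P(4)) = -(0.0098)·log₂(0.0098) = 0.06540
  -P(5)·log₂(P(5)) = -(0.8161)·log₂(0.8161) = 0.23927
H(P) = 0.20733 + 0.36266 + 0.06540 + 0.06540 + 0.23927 = 0.94006 bits

log₂(5) = 2.32193 bits

D_KL(P||U) = 2.32193 - 0.94006 = 1.38187 ≈ 1.3819 bits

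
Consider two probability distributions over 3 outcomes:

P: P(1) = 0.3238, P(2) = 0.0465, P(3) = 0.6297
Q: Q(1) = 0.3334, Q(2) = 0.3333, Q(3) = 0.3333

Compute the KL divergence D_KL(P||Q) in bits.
0.4322 bits

D_KL(P||Q) = Σ P(x) log₂(P(x)/Q(x))

Computing term by term:
  P(1)·log₂(P(1)/Q(1)) = 0.3238·log₂(0.3238/0.3334) = -0.01365
  P(2)·log₂(P(2)/Q(2)) = 0.0465·log₂(0.0465/0.3333) = -0.13213
  P(3)·log₂(P(3)/Q(3)) = 0.6297·log₂(0.6297/0.3333) = 0.57797

D_KL(P||Q) = -0.01365 - 0.13213 + 0.57797 = 0.43219 ≈ 0.4322 bits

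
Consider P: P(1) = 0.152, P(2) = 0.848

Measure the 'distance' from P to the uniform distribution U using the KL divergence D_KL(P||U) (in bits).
0.3852 bits

U(i) = 1/2 for all i

D_KL(P||U) = Σ P(x) log₂(P(x) / (1/2))
           = Σ P(x) log₂(P(x)) + log₂(2)
           = log₂(2) - H(P)

H(P) = -Σ P(x) log₂(P(x)):
  -P(1)·log₂(P(1)) = -(0.152)·log₂(0.152) = 0.41311
  -P(2)·log₂(P(2)) = -(0.848)·log₂(0.848) = 0.20171
H(P) = 0.41311 + 0.20171 = 0.61482 bits

log₂(2) = 1.00000 bits

D_KL(P||U) = 1.00000 - 0.61482 = 0.38518 ≈ 0.3852 bits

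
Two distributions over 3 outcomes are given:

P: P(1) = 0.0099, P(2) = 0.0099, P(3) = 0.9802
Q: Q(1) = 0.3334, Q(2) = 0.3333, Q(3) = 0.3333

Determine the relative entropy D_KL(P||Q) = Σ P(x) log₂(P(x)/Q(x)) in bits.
1.4250 bits

D_KL(P||Q) = Σ P(x) log₂(P(x)/Q(x))

Computing term by term:
  P(1)·log₂(P(1)/Q(1)) = 0.0099·log₂(0.0099/0.3334) = -0.05023
  P(2)·log₂(P(2)/Q(2)) = 0.0099·log₂(0.0099/0.3333) = -0.05023
  P(3)·log₂(P(3)/Q(3)) = 0.9802·log₂(0.9802/0.3333) = 1.52544

D_KL(P||Q) = -0.05023 - 0.05023 + 1.52544 = 1.42498 ≈ 1.4250 bits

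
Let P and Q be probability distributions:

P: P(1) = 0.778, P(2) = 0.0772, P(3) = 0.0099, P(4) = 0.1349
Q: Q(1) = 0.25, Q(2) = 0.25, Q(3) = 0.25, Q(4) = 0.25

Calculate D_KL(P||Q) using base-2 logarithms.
0.9772 bits

D_KL(P||Q) = Σ P(x) log₂(P(x)/Q(x))

Computing term by term:
  P(1)·log₂(P(1)/Q(1)) = 0.778·log₂(0.778/0.25) = 1.27424
  P(2)·log₂(P(2)/Q(2)) = 0.0772·log₂(0.0772/0.25) = -0.13087
  P(3)·log₂(P(3)/Q(3)) = 0.0099·log₂(0.0099/0.25) = -0.04612
  P(4)·log₂(P(4)/Q(4)) = 0.1349·log₂(0.1349/0.25) = -0.12007

D_KL(P||Q) = 1.27424 - 0.13087 - 0.04612 - 0.12007 = 0.97718 ≈ 0.9772 bits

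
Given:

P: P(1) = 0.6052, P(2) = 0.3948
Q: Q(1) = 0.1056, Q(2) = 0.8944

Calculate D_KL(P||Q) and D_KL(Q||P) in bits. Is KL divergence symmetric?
D_KL(P||Q) = 1.0586 bits, D_KL(Q||P) = 0.7892 bits. No, KL divergence is not symmetric.

D_KL(P||Q) = Σ P(x) log₂(P(x)/Q(x))

Computing term by term:
  P(1)·log₂(P(1)/Q(1)) = 0.6052·log₂(0.6052/0.1056) = 1.52438
  P(2)·log₂(P(2)/Q(2)) = 0.3948·log₂(0.3948/0.8944) = -0.46578

D_KL(P||Q) = 1.52438 - 0.46578 = 1.05860 ≈ 1.0586 bits

D_KL(Q||P) = Σ Q(x) log₂(Q(x)/P(x))

Computing term by term:
  Q(1)·log₂(Q(1)/P(1)) = 0.1056·log₂(0.1056/0.6052) = -0.26599
  Q(2)·log₂(Q(2)/P(2)) = 0.8944·log₂(0.8944/0.3948) = 1.05521

D_KL(Q||P) = -0.26599 + 1.05521 = 0.78922 ≈ 0.7892 bits

These are NOT equal (difference: 0.2694 bits). KL divergence is asymmetric: D_KL(P||Q) ≠ D_KL(Q||P) in general.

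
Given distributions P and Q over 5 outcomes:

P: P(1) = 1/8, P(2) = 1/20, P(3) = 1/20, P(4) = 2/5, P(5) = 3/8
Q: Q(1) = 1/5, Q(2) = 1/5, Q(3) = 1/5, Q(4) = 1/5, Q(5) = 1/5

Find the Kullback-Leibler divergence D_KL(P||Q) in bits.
0.4553 bits

D_KL(P||Q) = Σ P(x) log₂(P(x)/Q(x))

Computing term by term:
  P(1)·log₂(P(1)/Q(1)) = (1/8)·log₂((1/8)/(1/5)) = -0.08476
  P(2)·log₂(P(2)/Q(2)) = (1/20)·log₂((1/20)/(1/5)) = -0.10000
  P(3)·log₂(P(3)/Q(3)) = (1/20)·log₂((1/20)/(1/5)) = -0.10000
  P(4)·log₂(P(4)/Q(4)) = (2/5)·log₂((2/5)/(1/5)) = 0.40000
  P(5)·log₂(P(5)/Q(5)) = (3/8)·log₂((3/8)/(1/5)) = 0.34008

D_KL(P||Q) = -0.08476 - 0.10000 - 0.10000 + 0.40000 + 0.34008 = 0.45532 ≈ 0.4553 bits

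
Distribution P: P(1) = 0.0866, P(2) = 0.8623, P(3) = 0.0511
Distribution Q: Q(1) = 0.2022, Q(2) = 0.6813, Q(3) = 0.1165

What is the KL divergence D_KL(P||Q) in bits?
0.1264 bits

D_KL(P||Q) = Σ P(x) log₂(P(x)/Q(x))

Computing term by term:
  P(1)·log₂(P(1)/Q(1)) = 0.0866·log₂(0.0866/0.2022) = -0.10594
  P(2)·log₂(P(2)/Q(2)) = 0.8623·log₂(0.8623/0.6813) = 0.29310
  P(3)·log₂(P(3)/Q(3)) = 0.0511·log₂(0.0511/0.1165) = -0.06075

D_KL(P||Q) = -0.10594 + 0.29310 - 0.06075 = 0.12641 ≈ 0.1264 bits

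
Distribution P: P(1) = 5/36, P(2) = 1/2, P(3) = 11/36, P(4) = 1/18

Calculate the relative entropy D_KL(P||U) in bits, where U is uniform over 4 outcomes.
0.3501 bits

U(i) = 1/4 for all i

D_KL(P||U) = Σ P(x) log₂(P(x) / (1/4))
           = Σ P(x) log₂(P(x)) + log₂(4)
           = log₂(4) - H(P)

H(P) = -Σ P(x) log₂(P(x)):
  -P(1)·log₂(P(1)) = -(5/36)·log₂(5/36) = 0.39556
  -P(2)·log₂(P(2)) = -(1/2)·log₂(1/2) = 0.50000
  -P(3)·log₂(P(3)) = -(11/36)·log₂(11/36) = 0.52265
  -P(4)·log₂(P(4)) = -(1/18)·log₂(1/18) = 0.23166
H(P) = 0.39556 + 0.50000 + 0.52265 + 0.23166 = 1.64987 bits

log₂(4) = 2.00000 bits

D_KL(P||U) = 2.00000 - 1.64987 = 0.35013 ≈ 0.3501 bits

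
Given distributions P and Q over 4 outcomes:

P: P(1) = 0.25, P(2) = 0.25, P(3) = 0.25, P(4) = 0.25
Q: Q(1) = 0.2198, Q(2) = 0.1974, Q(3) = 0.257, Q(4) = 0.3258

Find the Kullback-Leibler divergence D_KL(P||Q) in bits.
0.0262 bits

D_KL(P||Q) = Σ P(x) log₂(P(x)/Q(x))

Computing term by term:
  P(1)·log₂(P(1)/Q(1)) = 0.25·log₂(0.25/0.2198) = 0.04643
  P(2)·log₂(P(2)/Q(2)) = 0.25·log₂(0.25/0.1974) = 0.08520
  P(3)·log₂(P(3)/Q(3)) = 0.25·log₂(0.25/0.257) = -0.00996
  P(4)·log₂(P(4)/Q(4)) = 0.25·log₂(0.25/0.3258) = -0.09551

D_KL(P||Q) = 0.04643 + 0.08520 - 0.00996 - 0.09551 = 0.02616 ≈ 0.0262 bits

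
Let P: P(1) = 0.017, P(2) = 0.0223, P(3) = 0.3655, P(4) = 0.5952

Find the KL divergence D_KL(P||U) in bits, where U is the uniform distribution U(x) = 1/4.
0.8014 bits

U(i) = 1/4 for all i

D_KL(P||U) = Σ P(x) log₂(P(x) / (1/4))
           = Σ P(x) log₂(P(x)) + log₂(4)
           = log₂(4) - H(P)

H(P) = -Σ P(x) log₂(P(x)):
  -P(1)·log₂(P(1)) = -(0.017)·log₂(0.017) = 0.09993
  -P(2)·log₂(P(2)) = -(0.0223)·log₂(0.0223) = 0.12236
  -P(3)·log₂(P(3)) = -(0.3655)·log₂(0.3655) = 0.53073
  -P(4)·log₂(P(4)) = -(0.5952)·log₂(0.5952) = 0.44554
H(P) = 0.09993 + 0.12236 + 0.53073 + 0.44554 = 1.19856 bits

log₂(4) = 2.00000 bits

D_KL(P||U) = 2.00000 - 1.19856 = 0.80144 ≈ 0.8014 bits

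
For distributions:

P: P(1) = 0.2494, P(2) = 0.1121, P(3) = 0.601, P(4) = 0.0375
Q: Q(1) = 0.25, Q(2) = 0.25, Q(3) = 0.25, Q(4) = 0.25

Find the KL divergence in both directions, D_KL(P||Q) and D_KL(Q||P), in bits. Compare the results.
D_KL(P||Q) = 0.5273 bits, D_KL(Q||P) = 0.6580 bits. D_KL(Q||P) is larger than D_KL(P||Q) by 0.1307 bits; the two directions differ.

D_KL(P||Q) = Σ P(x) log₂(P(x)/Q(x))

Computing term by term:
  P(1)·log₂(P(1)/Q(1)) = 0.2494·log₂(0.2494/0.25) = -0.00086
  P(2)·log₂(P(2)/Q(2)) = 0.1121·log₂(0.1121/0.25) = -0.12972
  P(3)·log₂(P(3)/Q(3)) = 0.601·log₂(0.601/0.25) = 0.76053
  P(4)·log₂(P(4)/Q(4)) = 0.0375·log₂(0.0375/0.25) = -0.10264

D_KL(P||Q) = -0.00086 - 0.12972 + 0.76053 - 0.10264 = 0.52731 ≈ 0.5273 bits

D_KL(Q||P) = Σ Q(x) log₂(Q(x)/P(x))

Computing term by term:
  Q(1)·log₂(Q(1)/P(1)) = 0.25·log₂(0.25/0.2494) = 0.00087
  Q(2)·log₂(Q(2)/P(2)) = 0.25·log₂(0.25/0.1121) = 0.28929
  Q(3)·log₂(Q(3)/P(3)) = 0.25·log₂(0.25/0.601) = -0.31636
  Q(4)·log₂(Q(4)/P(4)) = 0.25·log₂(0.25/0.0375) = 0.68424

D_KL(Q||P) = 0.00087 + 0.28929 - 0.31636 + 0.68424 = 0.65804 ≈ 0.6580 bits

These are NOT equal (difference: 0.1307 bits). KL divergence is asymmetric: D_KL(P||Q) ≠ D_KL(Q||P) in general.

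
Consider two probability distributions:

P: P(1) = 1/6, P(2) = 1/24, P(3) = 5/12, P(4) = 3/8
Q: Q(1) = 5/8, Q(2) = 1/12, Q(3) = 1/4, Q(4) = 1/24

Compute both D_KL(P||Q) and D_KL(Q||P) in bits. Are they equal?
D_KL(P||Q) = 1.1363 bits, D_KL(Q||P) = 0.9588 bits. No, they are not equal.

D_KL(P||Q) = Σ P(x) log₂(P(x)/Q(x))

Computing term by term:
  P(1)·log₂(P(1)/Q(1)) = (1/6)·log₂((1/6)/(5/8)) = -0.31782
  P(2)·log₂(P(2)/Q(2)) = (1/24)·log₂((1/24)/(1/12)) = -0.04167
  P(3)·log₂(P(3)/Q(3)) = (5/12)·log₂((5/12)/(1/4)) = 0.30707
  P(4)·log₂(P(4)/Q(4)) = (3/8)·log₂((3/8)/(1/24)) = 1.18872

D_KL(P||Q) = -0.31782 - 0.04167 + 0.30707 + 1.18872 = 1.13630 ≈ 1.1363 bits

D_KL(Q||P) = Σ Q(x) log₂(Q(x)/P(x))

Computing term by term:
  Q(1)·log₂(Q(1)/P(1)) = (5/8)·log₂((5/8)/(1/6)) = 1.19181
  Q(2)·log₂(Q(2)/P(2)) = (1/12)·log₂((1/12)/(1/24)) = 0.08333
  Q(3)·log₂(Q(3)/P(3)) = (1/4)·log₂((1/4)/(5/12)) = -0.18424
  Q(4)·log₂(Q(4)/P(4)) = (1/24)·log₂((1/24)/(3/8)) = -0.13208

D_KL(Q||P) = 1.19181 + 0.08333 - 0.18424 - 0.13208 = 0.95882 ≈ 0.9588 bits

These are NOT equal (difference: 0.1775 bits). KL divergence is asymmetric: D_KL(P||Q) ≠ D_KL(Q||P) in general.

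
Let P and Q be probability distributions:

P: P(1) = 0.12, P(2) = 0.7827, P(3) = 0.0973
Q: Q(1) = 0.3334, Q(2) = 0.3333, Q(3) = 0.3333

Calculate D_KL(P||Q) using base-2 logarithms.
0.6143 bits

D_KL(P||Q) = Σ P(x) log₂(P(x)/Q(x))

Computing term by term:
  P(1)·log₂(P(1)/Q(1)) = 0.12·log₂(0.12/0.3334) = -0.17691
  P(2)·log₂(P(2)/Q(2)) = 0.7827·log₂(0.7827/0.3333) = 0.96400
  P(3)·log₂(P(3)/Q(3)) = 0.0973·log₂(0.0973/0.3333) = -0.17283

D_KL(P||Q) = -0.17691 + 0.96400 - 0.17283 = 0.61426 ≈ 0.6143 bits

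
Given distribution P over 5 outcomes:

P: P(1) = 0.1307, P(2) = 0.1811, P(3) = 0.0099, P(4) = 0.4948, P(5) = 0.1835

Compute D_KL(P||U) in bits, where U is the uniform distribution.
0.4748 bits

U(i) = 1/5 for all i

D_KL(P||U) = Σ P(x) log₂(P(x) / (1/5))
           = Σ P(x) log₂(P(x)) + log₂(5)
           = log₂(5) - H(P)

H(P) = -Σ P(x) log₂(P(x)):
  -P(1)·log₂(P(1)) = -(0.1307)·log₂(0.1307) = 0.38369
  -P(2)·log₂(P(2)) = -(0.1811)·log₂(0.1811) = 0.44644
  -P(3)·log₂(P(3)) = -(0.0099)·log₂(0.0099) = 0.06592
  -P(4)·log₂(P(4)) = -(0.4948)·log₂(0.4948) = 0.50226
  -P(5)·log₂(P(5)) = -(0.1835)·log₂(0.1835) = 0.44887
H(P) = 0.38369 + 0.44644 + 0.06592 + 0.50226 + 0.44887 = 1.84718 bits

log₂(5) = 2.32193 bits

D_KL(P||U) = 2.32193 - 1.84718 = 0.47475 ≈ 0.4748 bits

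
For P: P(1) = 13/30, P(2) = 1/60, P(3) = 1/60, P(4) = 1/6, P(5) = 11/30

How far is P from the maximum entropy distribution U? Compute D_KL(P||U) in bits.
0.6407 bits

U(i) = 1/5 for all i

D_KL(P||U) = Σ P(x) log₂(P(x) / (1/5))
           = Σ P(x) log₂(P(x)) + log₂(5)
           = log₂(5) - H(P)

H(P) = -Σ P(x) log₂(P(x)):
  -P(1)·log₂(P(1)) = -(13/30)·log₂(13/30) = 0.52280
  -P(2)·log₂(P(2)) = -(1/60)·log₂(1/60) = 0.09845
  -P(3)·log₂(P(3)) = -(1/60)·log₂(1/60) = 0.09845
  -P(4)·log₂(P(4)) = -(1/6)·log₂(1/6) = 0.43083
  -P(5)·log₂(P(5)) = -(11/30)·log₂(11/30) = 0.53073
H(P) = 0.52280 + 0.09845 + 0.09845 + 0.43083 + 0.53073 = 1.68126 bits

log₂(5) = 2.32193 bits

D_KL(P||U) = 2.32193 - 1.68126 = 0.64067 ≈ 0.6407 bits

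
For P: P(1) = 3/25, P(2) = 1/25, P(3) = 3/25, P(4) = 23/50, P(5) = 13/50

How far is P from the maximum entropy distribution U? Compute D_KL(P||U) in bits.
0.3814 bits

U(i) = 1/5 for all i

D_KL(P||U) = Σ P(x) log₂(P(x) / (1/5))
           = Σ P(x) log₂(P(x)) + log₂(5)
           = log₂(5) - H(P)

H(P) = -Σ P(x) log₂(P(x)):
  -P(1)·log₂(P(1)) = -(3/25)·log₂(3/25) = 0.36707
  -P(2)·log₂(P(2)) = -(1/25)·log₂(1/25) = 0.18575
  -P(3)·log₂(P(3)) = -(3/25)·log₂(3/25) = 0.36707
  -P(4)·log₂(P(4)) = -(23/50)·log₂(23/50) = 0.51534
  -P(5)·log₂(P(5)) = -(13/50)·log₂(13/50) = 0.50529
H(P) = 0.36707 + 0.18575 + 0.36707 + 0.51534 + 0.50529 = 1.94052 bits

log₂(5) = 2.32193 bits

D_KL(P||U) = 2.32193 - 1.94052 = 0.38141 ≈ 0.3814 bits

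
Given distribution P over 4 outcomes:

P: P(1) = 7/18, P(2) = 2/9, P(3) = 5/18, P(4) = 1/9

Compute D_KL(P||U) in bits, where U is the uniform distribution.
0.1224 bits

U(i) = 1/4 for all i

D_KL(P||U) = Σ P(x) log₂(P(x) / (1/4))
           = Σ P(x) log₂(P(x)) + log₂(4)
           = log₂(4) - H(P)

H(P) = -Σ P(x) log₂(P(x)):
  -P(1)·log₂(P(1)) = -(7/18)·log₂(7/18) = 0.52989
  -P(2)·log₂(P(2)) = -(2/9)·log₂(2/9) = 0.48221
  -P(3)·log₂(P(3)) = -(5/18)·log₂(5/18) = 0.51333
  -P(4)·log₂(P(4)) = -(1/9)·log₂(1/9) = 0.35221
H(P) = 0.52989 + 0.48221 + 0.51333 + 0.35221 = 1.87764 bits

log₂(4) = 2.00000 bits

D_KL(P||U) = 2.00000 - 1.87764 = 0.12236 ≈ 0.1224 bits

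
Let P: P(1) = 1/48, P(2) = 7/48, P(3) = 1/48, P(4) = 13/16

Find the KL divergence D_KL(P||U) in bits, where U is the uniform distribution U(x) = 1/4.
1.1188 bits

U(i) = 1/4 for all i

D_KL(P||U) = Σ P(x) log₂(P(x) / (1/4))
           = Σ P(x) log₂(P(x)) + log₂(4)
           = log₂(4) - H(P)

H(P) = -Σ P(x) log₂(P(x)):
  -P(1)·log₂(P(1)) = -(1/48)·log₂(1/48) = 0.11635
  -P(2)·log₂(P(2)) = -(7/48)·log₂(7/48) = 0.40507
  -P(3)·log₂(P(3)) = -(1/48)·log₂(1/48) = 0.11635
  -P(4)·log₂(P(4)) = -(13/16)·log₂(13/16) = 0.24339
H(P) = 0.11635 + 0.40507 + 0.11635 + 0.24339 = 0.88116 bits

log₂(4) = 2.00000 bits

D_KL(P||U) = 2.00000 - 0.88116 = 1.11884 ≈ 1.1188 bits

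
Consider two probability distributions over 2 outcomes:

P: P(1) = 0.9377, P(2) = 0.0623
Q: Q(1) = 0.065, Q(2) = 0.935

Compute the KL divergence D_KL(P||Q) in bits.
3.3673 bits

D_KL(P||Q) = Σ P(x) log₂(P(x)/Q(x))

Computing term by term:
  P(1)·log₂(P(1)/Q(1)) = 0.9377·log₂(0.9377/0.065) = 3.61072
  P(2)·log₂(P(2)/Q(2)) = 0.0623·log₂(0.0623/0.935) = -0.24345

D_KL(P||Q) = 3.61072 - 0.24345 = 3.36727 ≈ 3.3673 bits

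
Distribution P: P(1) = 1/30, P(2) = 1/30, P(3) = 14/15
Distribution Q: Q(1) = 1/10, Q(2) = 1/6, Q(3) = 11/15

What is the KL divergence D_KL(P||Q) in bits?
0.1945 bits

D_KL(P||Q) = Σ P(x) log₂(P(x)/Q(x))

Computing term by term:
  P(1)·log₂(P(1)/Q(1)) = (1/30)·log₂((1/30)/(1/10)) = -0.05283
  P(2)·log₂(P(2)/Q(2)) = (1/30)·log₂((1/30)/(1/6)) = -0.07740
  P(3)·log₂(P(3)/Q(3)) = (14/15)·log₂((14/15)/(11/15)) = 0.32473

D_KL(P||Q) = -0.05283 - 0.07740 + 0.32473 = 0.19450 ≈ 0.1945 bits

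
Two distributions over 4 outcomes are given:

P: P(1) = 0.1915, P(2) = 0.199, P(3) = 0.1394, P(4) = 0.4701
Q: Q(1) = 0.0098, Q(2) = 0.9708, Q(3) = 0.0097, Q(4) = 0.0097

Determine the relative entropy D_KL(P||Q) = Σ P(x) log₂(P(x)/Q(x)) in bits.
3.5343 bits

D_KL(P||Q) = Σ P(x) log₂(P(x)/Q(x))

Computing term by term:
  P(1)·log₂(P(1)/Q(1)) = 0.1915·log₂(0.1915/0.0098) = 0.82123
  P(2)·log₂(P(2)/Q(2)) = 0.199·log₂(0.199/0.9708) = -0.45499
  P(3)·log₂(P(3)/Q(3)) = 0.1394·log₂(0.1394/0.0097) = 0.53601
  P(4)·log₂(P(4)/Q(4)) = 0.4701·log₂(0.4701/0.0097) = 2.63201

D_KL(P||Q) = 0.82123 - 0.45499 + 0.53601 + 2.63201 = 3.53426 ≈ 3.5343 bits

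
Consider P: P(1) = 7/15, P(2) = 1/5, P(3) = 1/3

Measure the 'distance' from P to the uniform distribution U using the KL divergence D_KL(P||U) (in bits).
0.0791 bits

U(i) = 1/3 for all i

D_KL(P||U) = Σ P(x) log₂(P(x) / (1/3))
           = Σ P(x) log₂(P(x)) + log₂(3)
           = log₂(3) - H(P)

H(P) = -Σ P(x) log₂(P(x)):
  -P(1)·log₂(P(1)) = -(7/15)·log₂(7/15) = 0.51312
  -P(2)·log₂(P(2)) = -(1/5)·log₂(1/5) = 0.46439
  -P(3)·log₂(P(3)) = -(1/3)·log₂(1/3) = 0.52832
H(P) = 0.51312 + 0.46439 + 0.52832 = 1.50583 bits

log₂(3) = 1.58496 bits

D_KL(P||U) = 1.58496 - 1.50583 = 0.07913 ≈ 0.0791 bits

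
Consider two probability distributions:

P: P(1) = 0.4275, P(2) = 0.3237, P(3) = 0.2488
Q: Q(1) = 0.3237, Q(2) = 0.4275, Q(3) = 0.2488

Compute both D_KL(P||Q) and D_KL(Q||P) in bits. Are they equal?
D_KL(P||Q) = 0.0417 bits, D_KL(Q||P) = 0.0417 bits. Yes, in this case they are equal (although KL divergence is not symmetric in general).

D_KL(P||Q) = Σ P(x) log₂(P(x)/Q(x))

Computing term by term:
  P(1)·log₂(P(1)/Q(1)) = 0.4275·log₂(0.4275/0.3237) = 0.17154
  P(2)·log₂(P(2)/Q(2)) = 0.3237·log₂(0.3237/0.4275) = -0.12989
  P(3)·log₂(P(3)/Q(3)) = 0.2488·log₂(0.2488/0.2488) = 0.00000

D_KL(P||Q) = 0.17154 - 0.12989 + 0.00000 = 0.04165 ≈ 0.0417 bits

D_KL(Q||P) = Σ Q(x) log₂(Q(x)/P(x))

Computing term by term:
  Q(1)·log₂(Q(1)/P(1)) = 0.3237·log₂(0.3237/0.4275) = -0.12989
  Q(2)·log₂(Q(2)/P(2)) = 0.4275·log₂(0.4275/0.3237) = 0.17154
  Q(3)·log₂(Q(3)/P(3)) = 0.2488·log₂(0.2488/0.2488) = 0.00000

D_KL(Q||P) = -0.12989 + 0.17154 + 0.00000 = 0.04165 ≈ 0.0417 bits

These ARE equal here. Q is P with outcomes relabeled (Q(1) = P(2), Q(2) = P(1)) by a relabeling that is its own inverse, so the two sums contain exactly the same terms in a different order. This is a special case — KL divergence is not symmetric in general: D_KL(P||Q) ≠ D_KL(Q||P) for most P, Q.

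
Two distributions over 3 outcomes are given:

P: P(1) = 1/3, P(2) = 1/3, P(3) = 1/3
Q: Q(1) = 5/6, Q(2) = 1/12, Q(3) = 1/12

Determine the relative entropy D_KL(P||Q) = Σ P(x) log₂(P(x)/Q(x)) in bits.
0.8927 bits

D_KL(P||Q) = Σ P(x) log₂(P(x)/Q(x))

Computing term by term:
  P(1)·log₂(P(1)/Q(1)) = (1/3)·log₂((1/3)/(5/6)) = -0.44064
  P(2)·log₂(P(2)/Q(2)) = (1/3)·log₂((1/3)/(1/12)) = 0.66667
  P(3)·log₂(P(3)/Q(3)) = (1/3)·log₂((1/3)/(1/12)) = 0.66667

D_KL(P||Q) = -0.44064 + 0.66667 + 0.66667 = 0.89270 ≈ 0.8927 bits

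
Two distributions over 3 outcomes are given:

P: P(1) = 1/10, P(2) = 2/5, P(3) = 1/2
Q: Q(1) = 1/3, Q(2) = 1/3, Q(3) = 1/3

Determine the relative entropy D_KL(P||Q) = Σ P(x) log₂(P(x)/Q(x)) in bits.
0.2240 bits

D_KL(P||Q) = Σ P(x) log₂(P(x)/Q(x))

Computing term by term:
  P(1)·log₂(P(1)/Q(1)) = (1/10)·log₂((1/10)/(1/3)) = -0.17370
  P(2)·log₂(P(2)/Q(2)) = (2/5)·log₂((2/5)/(1/3)) = 0.10521
  P(3)·log₂(P(3)/Q(3)) = (1/2)·log₂((1/2)/(1/3)) = 0.29248

D_KL(P||Q) = -0.17370 + 0.10521 + 0.29248 = 0.22399 ≈ 0.2240 bits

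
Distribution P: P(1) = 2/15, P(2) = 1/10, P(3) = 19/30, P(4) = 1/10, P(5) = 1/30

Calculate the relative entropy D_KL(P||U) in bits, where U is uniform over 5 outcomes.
0.6891 bits

U(i) = 1/5 for all i

D_KL(P||U) = Σ P(x) log₂(P(x) / (1/5))
           = Σ P(x) log₂(P(x)) + log₂(5)
           = log₂(5) - H(P)

H(P) = -Σ P(x) log₂(P(x)):
  -P(1)·log₂(P(1)) = -(2/15)·log₂(2/15) = 0.38759
  -P(2)·log₂(P(2)) = -(1/10)·log₂(1/10) = 0.33219
  -P(3)·log₂(P(3)) = -(19/30)·log₂(19/30) = 0.41734
  -P(4)·log₂(P(4)) = -(1/10)·log₂(1/10) = 0.33219
  -P(5)·log₂(P(5)) = -(1/30)·log₂(1/30) = 0.16356
H(P) = 0.38759 + 0.33219 + 0.41734 + 0.33219 + 0.16356 = 1.63287 bits

log₂(5) = 2.32193 bits

D_KL(P||U) = 2.32193 - 1.63287 = 0.68906 ≈ 0.6891 bits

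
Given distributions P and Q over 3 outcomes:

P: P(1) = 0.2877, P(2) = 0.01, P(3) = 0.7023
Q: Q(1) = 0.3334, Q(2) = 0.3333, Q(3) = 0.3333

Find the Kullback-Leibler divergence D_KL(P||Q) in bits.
0.6434 bits

D_KL(P||Q) = Σ P(x) log₂(P(x)/Q(x))

Computing term by term:
  P(1)·log₂(P(1)/Q(1)) = 0.2877·log₂(0.2877/0.3334) = -0.06119
  P(2)·log₂(P(2)/Q(2)) = 0.01·log₂(0.01/0.3333) = -0.05059
  P(3)·log₂(P(3)/Q(3)) = 0.7023·log₂(0.7023/0.3333) = 0.75516

D_KL(P||Q) = -0.06119 - 0.05059 + 0.75516 = 0.64338 ≈ 0.6434 bits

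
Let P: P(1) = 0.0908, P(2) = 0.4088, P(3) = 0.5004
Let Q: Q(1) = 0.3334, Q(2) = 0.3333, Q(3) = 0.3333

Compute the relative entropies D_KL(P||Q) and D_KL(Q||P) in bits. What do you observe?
D_KL(P||Q) = 0.2434 bits, D_KL(Q||P) = 0.3320 bits. The two directions give different values (D_KL(Q||P) exceeds D_KL(P||Q) by 0.0886 bits): KL divergence is asymmetric.

D_KL(P||Q) = Σ P(x) log₂(P(x)/Q(x))

Computing term by term:
  P(1)·log₂(P(1)/Q(1)) = 0.0908·log₂(0.0908/0.3334) = -0.17039
  P(2)·log₂(P(2)/Q(2)) = 0.4088·log₂(0.4088/0.3333) = 0.12042
  P(3)·log₂(P(3)/Q(3)) = 0.5004·log₂(0.5004/0.3333) = 0.29336

D_KL(P||Q) = -0.17039 + 0.12042 + 0.29336 = 0.24339 ≈ 0.2434 bits

D_KL(Q||P) = Σ Q(x) log₂(Q(x)/P(x))

Computing term by term:
  Q(1)·log₂(Q(1)/P(1)) = 0.3334·log₂(0.3334/0.0908) = 0.62562
  Q(2)·log₂(Q(2)/P(2)) = 0.3333·log₂(0.3333/0.4088) = -0.09818
  Q(3)·log₂(Q(3)/P(3)) = 0.3333·log₂(0.3333/0.5004) = -0.19540

D_KL(Q||P) = 0.62562 - 0.09818 - 0.19540 = 0.33204 ≈ 0.3320 bits

These are NOT equal (difference: 0.0886 bits). KL divergence is asymmetric: D_KL(P||Q) ≠ D_KL(Q||P) in general.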